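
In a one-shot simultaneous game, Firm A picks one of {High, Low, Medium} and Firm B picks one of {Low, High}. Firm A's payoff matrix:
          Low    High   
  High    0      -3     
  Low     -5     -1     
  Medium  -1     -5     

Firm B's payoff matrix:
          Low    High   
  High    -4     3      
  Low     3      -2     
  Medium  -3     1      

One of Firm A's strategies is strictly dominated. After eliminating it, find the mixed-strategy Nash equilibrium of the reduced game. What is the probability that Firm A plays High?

Firm A's strategy Medium is strictly dominated by High: 0 > -1 and -3 > -5. Eliminate Medium.
Firm B's indifference between Low and High determines Firm A's mixing probability p:
  Firm B's payoff to Low: p·(-4) + (1−p)·3 = -7p + 3
  Firm B's payoff to High: p·3 + (1−p)·(-2) = 5p - 2
  -7p + 3 = 5p - 2  ⇒  -12p = -5  ⇒  p = 5/12.

p = 5/12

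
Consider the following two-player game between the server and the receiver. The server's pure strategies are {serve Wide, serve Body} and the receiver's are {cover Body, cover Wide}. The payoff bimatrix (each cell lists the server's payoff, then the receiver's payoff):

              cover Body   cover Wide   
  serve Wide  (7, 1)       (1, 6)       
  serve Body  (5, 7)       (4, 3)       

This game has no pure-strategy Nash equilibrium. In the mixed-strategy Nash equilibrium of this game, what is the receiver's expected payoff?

Set the receiver's expected payoff from cover Body equal to that from cover Wide:
  the receiver's expected payoff from cover Body: p·1 + (1−p)·7 = -6p + 7
  the receiver's expected payoff from cover Wide: p·6 + (1−p)·3 = 3p + 3
  -6p + 7 = 3p + 3  ⇒  -9p = -4  ⇒  p = 4/9.
At equilibrium the receiver is indifferent across columns, so the receiver's payoff equals the payoff from cover Body: (4/9)·1 + (5/9)·7 = 13/3.

13/3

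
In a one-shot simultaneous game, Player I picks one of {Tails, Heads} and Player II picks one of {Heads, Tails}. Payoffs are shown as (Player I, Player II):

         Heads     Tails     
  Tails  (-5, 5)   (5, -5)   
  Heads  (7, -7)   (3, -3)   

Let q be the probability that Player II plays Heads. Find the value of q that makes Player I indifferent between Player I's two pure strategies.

In a mixed equilibrium Player I is indifferent between Tails and Heads; this condition fixes q.
  Player I's payoff to Tails: q·(-5) + (1−q)·5 = -10q + 5
  Player I's payoff to Heads: q·7 + (1−q)·3 = 4q + 3
  -10q + 5 = 4q + 3  ⇒  -14q = -2  ⇒  q = 1/7.

q = 1/7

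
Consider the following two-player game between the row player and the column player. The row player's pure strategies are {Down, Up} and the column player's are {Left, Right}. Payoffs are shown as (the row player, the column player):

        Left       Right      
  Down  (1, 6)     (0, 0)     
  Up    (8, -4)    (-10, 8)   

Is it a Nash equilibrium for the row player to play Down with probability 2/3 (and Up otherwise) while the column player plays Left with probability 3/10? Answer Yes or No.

Given the column player's mix q = 3/10, the row player's payoff from Down is 3/10 but from Up is -23/5. The row player strictly prefers Down, so the row player would not mix.
So the proposed profile is not a Nash equilibrium.

No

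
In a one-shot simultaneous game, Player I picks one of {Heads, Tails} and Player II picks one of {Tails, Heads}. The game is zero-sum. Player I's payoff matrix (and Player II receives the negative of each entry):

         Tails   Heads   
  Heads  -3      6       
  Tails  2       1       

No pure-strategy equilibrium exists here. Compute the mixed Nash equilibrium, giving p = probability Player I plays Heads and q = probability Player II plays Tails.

p = 1/10, q = 1/2

Player I's mix must leave Player II indifferent between Tails and Heads.
  Player II's payoff from Tails: p·3 + (1−p)·(-2) = 5p - 2
  Player II's payoff from Heads: p·(-6) + (1−p)·(-1) = -5p - 1
  5p - 2 = -5p - 1  ⇒  10p = 1  ⇒  p = 1/10.
Player I's indifference between Heads and Tails determines Player II's mixing probability q:
  Player I's payoff from Heads: q·(-3) + (1−q)·6 = -9q + 6
  Player I's payoff from Tails: q·2 + (1−q)·1 = q + 1
  -9q + 6 = q + 1  ⇒  -10q = -5  ⇒  q = 1/2.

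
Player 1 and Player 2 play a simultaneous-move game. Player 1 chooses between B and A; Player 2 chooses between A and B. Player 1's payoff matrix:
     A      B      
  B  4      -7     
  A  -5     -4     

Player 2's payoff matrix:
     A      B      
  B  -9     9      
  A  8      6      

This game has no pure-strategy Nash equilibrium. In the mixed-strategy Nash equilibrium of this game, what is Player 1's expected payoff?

-17/4

Player 2's mix must leave Player 1 indifferent between B and A.
  Player 1's payoff from B: q·4 + (1−q)·(-7) = 11q - 7
  Player 1's payoff from A: q·(-5) + (1−q)·(-4) = -q - 4
  11q - 7 = -q - 4  ⇒  12q = 3  ⇒  q = 1/4.
At equilibrium Player 1 is indifferent across rows, so Player 1's payoff equals the payoff from B: (1/4)·4 + (3/4)·(-7) = -17/4.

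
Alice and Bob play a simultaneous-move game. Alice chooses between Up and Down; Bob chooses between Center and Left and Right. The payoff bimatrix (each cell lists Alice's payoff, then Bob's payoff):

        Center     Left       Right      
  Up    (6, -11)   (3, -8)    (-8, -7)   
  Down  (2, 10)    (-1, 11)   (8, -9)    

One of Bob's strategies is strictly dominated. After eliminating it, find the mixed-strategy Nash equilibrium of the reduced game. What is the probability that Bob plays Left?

q = 4/5

Bob's strategy Center is strictly dominated by Left: -8 > -11 and 11 > 10. Eliminate Center.
Set Alice's expected payoff from Up equal to that from Down:
  Alice's payoff from Up: q·3 + (1−q)·(-8) = 11q - 8
  Alice's payoff from Down: q·(-1) + (1−q)·8 = -9q + 8
  11q - 8 = -9q + 8  ⇒  20q = 16  ⇒  q = 4/5.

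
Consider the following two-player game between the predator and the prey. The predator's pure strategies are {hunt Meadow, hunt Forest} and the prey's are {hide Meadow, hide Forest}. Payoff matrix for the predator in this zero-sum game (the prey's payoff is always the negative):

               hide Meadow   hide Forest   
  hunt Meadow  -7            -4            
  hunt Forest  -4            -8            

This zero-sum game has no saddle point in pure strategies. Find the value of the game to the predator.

v = -40/7

Set the predator's expected payoff from hunt Meadow equal to that from hunt Forest:
  the predator's expected payoff from hunt Meadow: q·(-7) + (1−q)·(-4) = -3q - 4
  the predator's expected payoff from hunt Forest: q·(-4) + (1−q)·(-8) = 4q - 8
  -3q - 4 = 4q - 8  ⇒  -7q = -4  ⇒  q = 4/7.
The value is the predator's expected payoff against this mix (using hunt Meadow): (4/7)·(-7) + (3/7)·(-4) = -40/7.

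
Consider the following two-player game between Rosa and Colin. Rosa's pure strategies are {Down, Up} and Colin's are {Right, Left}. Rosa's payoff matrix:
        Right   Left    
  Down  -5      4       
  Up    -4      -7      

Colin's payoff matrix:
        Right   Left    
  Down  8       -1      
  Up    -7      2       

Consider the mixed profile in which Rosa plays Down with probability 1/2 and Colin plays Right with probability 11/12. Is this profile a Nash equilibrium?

Yes

Check Colin's indifference given Rosa's mix p = 1/2:
  payoff from Right = 1/2; payoff from Left = 1/2 — equal.
Check Rosa's indifference given Colin's mix q = 11/12:
  payoff from Down = -17/4; payoff from Up = -17/4 — equal.
Both players are indifferent, so neither can profitably deviate.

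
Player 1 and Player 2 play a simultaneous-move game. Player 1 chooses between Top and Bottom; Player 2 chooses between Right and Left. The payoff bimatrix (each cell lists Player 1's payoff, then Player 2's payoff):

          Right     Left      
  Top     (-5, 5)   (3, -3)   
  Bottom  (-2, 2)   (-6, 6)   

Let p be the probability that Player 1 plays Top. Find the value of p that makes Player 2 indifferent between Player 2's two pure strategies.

Player 1's mix must leave Player 2 indifferent between Right and Left.
  Player 2's expected payoff from Right: p·5 + (1−p)·2 = 3p + 2
  Player 2's expected payoff from Left: p·(-3) + (1−p)·6 = -9p + 6
  3p + 2 = -9p + 6  ⇒  12p = 4  ⇒  p = 1/3.

p = 1/3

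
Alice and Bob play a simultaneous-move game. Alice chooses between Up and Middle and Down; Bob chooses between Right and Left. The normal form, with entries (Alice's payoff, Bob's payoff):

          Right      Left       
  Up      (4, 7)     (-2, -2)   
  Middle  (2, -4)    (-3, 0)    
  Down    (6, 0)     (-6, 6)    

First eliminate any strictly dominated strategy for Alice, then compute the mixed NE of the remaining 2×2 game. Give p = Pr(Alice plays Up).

Alice's strategy Middle is strictly dominated by Up: 4 > 2 and -2 > -3. Eliminate Middle.
Alice's mix must leave Bob indifferent between Right and Left.
  Bob's payoff from Right: p·7 + (1−p)·0 = 7p
  Bob's payoff from Left: p·(-2) + (1−p)·6 = -8p + 6
  7p = -8p + 6  ⇒  15p = 6  ⇒  p = 2/5.

p = 2/5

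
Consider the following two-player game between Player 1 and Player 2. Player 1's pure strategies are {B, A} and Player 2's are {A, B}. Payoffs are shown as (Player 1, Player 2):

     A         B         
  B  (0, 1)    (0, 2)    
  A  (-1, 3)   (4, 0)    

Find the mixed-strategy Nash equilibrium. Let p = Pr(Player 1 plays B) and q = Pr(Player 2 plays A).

In a mixed equilibrium Player 2 is indifferent between A and B; this condition fixes p.
  Player 2's payoff to A: p·1 + (1−p)·3 = -2p + 3
  Player 2's payoff to B: p·2 + (1−p)·0 = 2p
  -2p + 3 = 2p  ⇒  -4p = -3  ⇒  p = 3/4.
Player 1's indifference between B and A determines Player 2's mixing probability q:
  Player 1's expected payoff from B: q·0 + (1−q)·0 = 0
  Player 1's expected payoff from A: q·(-1) + (1−q)·4 = -5q + 4
  0 = -5q + 4  ⇒  5q = 4  ⇒  q = 4/5.

p = 3/4, q = 4/5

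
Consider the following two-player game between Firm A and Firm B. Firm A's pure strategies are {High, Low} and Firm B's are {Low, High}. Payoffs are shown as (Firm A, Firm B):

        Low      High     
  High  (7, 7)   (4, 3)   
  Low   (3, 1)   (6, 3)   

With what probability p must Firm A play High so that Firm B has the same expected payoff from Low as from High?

p = 1/3

Set Firm B's expected payoff from Low equal to that from High:
  Firm B's payoff to Low: p·7 + (1−p)·1 = 6p + 1
  Firm B's payoff to High: p·3 + (1−p)·3 = 3
  6p + 1 = 3  ⇒  6p = 2  ⇒  p = 1/3.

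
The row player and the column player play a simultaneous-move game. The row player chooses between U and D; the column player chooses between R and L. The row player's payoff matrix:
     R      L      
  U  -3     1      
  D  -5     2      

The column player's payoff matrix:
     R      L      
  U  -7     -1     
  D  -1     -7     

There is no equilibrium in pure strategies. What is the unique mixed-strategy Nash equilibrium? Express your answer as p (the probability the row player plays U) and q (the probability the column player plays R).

p = 1/2, q = 1/3

For the column player to be willing to mix, the column player must be indifferent between R and L, which pins down the row player's mix.
  the column player's payoff from R: p·(-7) + (1−p)·(-1) = -6p - 1
  the column player's payoff from L: p·(-1) + (1−p)·(-7) = 6p - 7
  -6p - 1 = 6p - 7  ⇒  -12p = -6  ⇒  p = 1/2.
Set the row player's expected payoff from U equal to that from D:
  the row player's payoff from U: q·(-3) + (1−q)·1 = -4q + 1
  the row player's payoff from D: q·(-5) + (1−q)·2 = -7q + 2
  -4q + 1 = -7q + 2  ⇒  3q = 1  ⇒  q = 1/3.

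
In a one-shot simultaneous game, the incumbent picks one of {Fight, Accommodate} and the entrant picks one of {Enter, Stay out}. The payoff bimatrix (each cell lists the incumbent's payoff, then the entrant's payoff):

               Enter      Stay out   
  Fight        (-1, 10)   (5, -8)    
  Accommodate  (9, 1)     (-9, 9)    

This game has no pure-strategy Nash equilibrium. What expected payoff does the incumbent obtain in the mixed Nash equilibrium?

3/2

In a mixed equilibrium the incumbent is indifferent between Fight and Accommodate; this condition fixes q.
  the incumbent's payoff to Fight: q·(-1) + (1−q)·5 = -6q + 5
  the incumbent's payoff to Accommodate: q·9 + (1−q)·(-9) = 18q - 9
  -6q + 5 = 18q - 9  ⇒  -24q = -14  ⇒  q = 7/12.
At equilibrium the incumbent is indifferent across rows, so the incumbent's payoff equals the payoff from Fight: (7/12)·(-1) + (5/12)·5 = 3/2.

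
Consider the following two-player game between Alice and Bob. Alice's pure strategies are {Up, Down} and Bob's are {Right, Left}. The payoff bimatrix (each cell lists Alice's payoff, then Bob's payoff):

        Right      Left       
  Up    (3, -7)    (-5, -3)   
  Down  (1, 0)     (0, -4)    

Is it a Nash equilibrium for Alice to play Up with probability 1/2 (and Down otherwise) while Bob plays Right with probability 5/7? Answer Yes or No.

Yes

Check Bob's indifference given Alice's mix p = 1/2:
  payoff from Right = -7/2; payoff from Left = -7/2 — equal.
Check Alice's indifference given Bob's mix q = 5/7:
  payoff from Up = 5/7; payoff from Down = 5/7 — equal.
Both players are indifferent, so neither can profitably deviate.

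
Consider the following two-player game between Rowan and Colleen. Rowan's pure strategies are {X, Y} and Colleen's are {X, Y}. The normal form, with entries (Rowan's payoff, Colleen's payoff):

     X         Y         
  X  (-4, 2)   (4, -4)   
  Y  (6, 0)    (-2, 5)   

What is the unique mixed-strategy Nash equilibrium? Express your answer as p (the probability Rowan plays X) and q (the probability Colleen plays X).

Rowan's mix must leave Colleen indifferent between X and Y.
  Colleen's payoff to X: p·2 + (1−p)·0 = 2p
  Colleen's payoff to Y: p·(-4) + (1−p)·5 = -9p + 5
  2p = -9p + 5  ⇒  11p = 5  ⇒  p = 5/11.
In a mixed equilibrium Rowan is indifferent between X and Y; this condition fixes q.
  Rowan's payoff to X: q·(-4) + (1−q)·4 = -8q + 4
  Rowan's payoff to Y: q·6 + (1−q)·(-2) = 8q - 2
  -8q + 4 = 8q - 2  ⇒  -16q = -6  ⇒  q = 3/8.

p = 5/11, q = 3/8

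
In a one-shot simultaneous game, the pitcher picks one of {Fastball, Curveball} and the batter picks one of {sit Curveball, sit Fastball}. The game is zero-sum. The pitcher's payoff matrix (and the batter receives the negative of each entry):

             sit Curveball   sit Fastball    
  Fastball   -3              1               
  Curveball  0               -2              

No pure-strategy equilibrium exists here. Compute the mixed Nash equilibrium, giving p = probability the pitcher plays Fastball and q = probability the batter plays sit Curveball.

p = 1/3, q = 1/2

The batter's indifference between sit Curveball and sit Fastball determines the pitcher's mixing probability p:
  the batter's expected payoff from sit Curveball: p·3 + (1−p)·0 = 3p
  the batter's expected payoff from sit Fastball: p·(-1) + (1−p)·2 = -3p + 2
  3p = -3p + 2  ⇒  6p = 2  ⇒  p = 1/3.
The batter's mix must leave the pitcher indifferent between Fastball and Curveball.
  the pitcher's payoff to Fastball: q·(-3) + (1−q)·1 = -4q + 1
  the pitcher's payoff to Curveball: q·0 + (1−q)·(-2) = 2q - 2
  -4q + 1 = 2q - 2  ⇒  -6q = -3  ⇒  q = 1/2.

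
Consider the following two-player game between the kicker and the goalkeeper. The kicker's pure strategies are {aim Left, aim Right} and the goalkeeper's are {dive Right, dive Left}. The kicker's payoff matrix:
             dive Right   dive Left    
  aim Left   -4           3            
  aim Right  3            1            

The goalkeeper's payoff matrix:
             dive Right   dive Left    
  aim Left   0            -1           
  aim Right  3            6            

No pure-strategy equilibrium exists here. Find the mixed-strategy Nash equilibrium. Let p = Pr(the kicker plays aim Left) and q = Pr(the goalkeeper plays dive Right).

p = 3/4, q = 2/9

The goalkeeper's indifference between dive Right and dive Left determines the kicker's mixing probability p:
  the goalkeeper's payoff to dive Right: p·0 + (1−p)·3 = -3p + 3
  the goalkeeper's payoff to dive Left: p·(-1) + (1−p)·6 = -7p + 6
  -3p + 3 = -7p + 6  ⇒  4p = 3  ⇒  p = 3/4.
The kicker's indifference between aim Left and aim Right determines the goalkeeper's mixing probability q:
  the kicker's payoff from aim Left: q·(-4) + (1−q)·3 = -7q + 3
  the kicker's payoff from aim Right: q·3 + (1−q)·1 = 2q + 1
  -7q + 3 = 2q + 1  ⇒  -9q = -2  ⇒  q = 2/9.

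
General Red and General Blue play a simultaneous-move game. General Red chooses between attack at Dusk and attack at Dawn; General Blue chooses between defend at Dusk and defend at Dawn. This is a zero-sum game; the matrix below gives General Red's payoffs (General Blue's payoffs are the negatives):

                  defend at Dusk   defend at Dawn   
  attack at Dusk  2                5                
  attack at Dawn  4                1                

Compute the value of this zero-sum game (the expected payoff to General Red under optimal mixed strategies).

In a mixed equilibrium General Red is indifferent between attack at Dusk and attack at Dawn; this condition fixes q.
  General Red's payoff from attack at Dusk: q·2 + (1−q)·5 = -3q + 5
  General Red's payoff from attack at Dawn: q·4 + (1−q)·1 = 3q + 1
  -3q + 5 = 3q + 1  ⇒  -6q = -4  ⇒  q = 2/3.
The value is General Red's expected payoff against this mix (using attack at Dusk): (2/3)·2 + (1/3)·5 = 3.

v = 3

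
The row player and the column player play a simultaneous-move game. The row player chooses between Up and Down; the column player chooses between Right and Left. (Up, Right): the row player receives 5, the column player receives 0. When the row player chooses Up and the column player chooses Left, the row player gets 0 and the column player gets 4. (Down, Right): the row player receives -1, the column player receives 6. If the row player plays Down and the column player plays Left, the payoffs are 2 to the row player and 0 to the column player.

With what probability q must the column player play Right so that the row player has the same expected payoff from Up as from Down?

q = 1/4

For the row player to be willing to mix, the row player must be indifferent between Up and Down, which pins down the column player's mix.
  the row player's payoff from Up: q·5 + (1−q)·0 = 5q
  the row player's payoff from Down: q·(-1) + (1−q)·2 = -3q + 2
  5q = -3q + 2  ⇒  8q = 2  ⇒  q = 1/4.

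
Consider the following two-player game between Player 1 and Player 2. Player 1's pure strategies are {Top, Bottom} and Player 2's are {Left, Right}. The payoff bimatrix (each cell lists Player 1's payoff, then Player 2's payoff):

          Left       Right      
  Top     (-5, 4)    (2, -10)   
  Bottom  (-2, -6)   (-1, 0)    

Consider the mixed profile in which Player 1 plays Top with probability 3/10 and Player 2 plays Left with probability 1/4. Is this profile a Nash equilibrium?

Given Player 2's mix q = 1/4, Player 1's payoff from Top is 1/4 but from Bottom is -5/4. Player 1 strictly prefers Top, so Player 1 would not mix.
So the proposed profile is not a Nash equilibrium.

No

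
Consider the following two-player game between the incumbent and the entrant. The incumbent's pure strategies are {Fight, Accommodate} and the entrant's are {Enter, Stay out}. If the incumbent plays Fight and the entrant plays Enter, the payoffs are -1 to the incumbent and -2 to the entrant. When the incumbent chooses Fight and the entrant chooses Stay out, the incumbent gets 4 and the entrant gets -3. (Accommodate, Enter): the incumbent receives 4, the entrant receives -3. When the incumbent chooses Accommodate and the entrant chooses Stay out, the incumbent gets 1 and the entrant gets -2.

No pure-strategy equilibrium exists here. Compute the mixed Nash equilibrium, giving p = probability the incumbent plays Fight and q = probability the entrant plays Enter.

p = 1/2, q = 3/8

For the entrant to be willing to mix, the entrant must be indifferent between Enter and Stay out, which pins down the incumbent's mix.
  the entrant's payoff to Enter: p·(-2) + (1−p)·(-3) = p - 3
  the entrant's payoff to Stay out: p·(-3) + (1−p)·(-2) = -p - 2
  p - 3 = -p - 2  ⇒  2p = 1  ⇒  p = 1/2.
For the incumbent to be willing to mix, the incumbent must be indifferent between Fight and Accommodate, which pins down the entrant's mix.
  the incumbent's payoff to Fight: q·(-1) + (1−q)·4 = -5q + 4
  the incumbent's payoff to Accommodate: q·4 + (1−q)·1 = 3q + 1
  -5q + 4 = 3q + 1  ⇒  -8q = -3  ⇒  q = 3/8.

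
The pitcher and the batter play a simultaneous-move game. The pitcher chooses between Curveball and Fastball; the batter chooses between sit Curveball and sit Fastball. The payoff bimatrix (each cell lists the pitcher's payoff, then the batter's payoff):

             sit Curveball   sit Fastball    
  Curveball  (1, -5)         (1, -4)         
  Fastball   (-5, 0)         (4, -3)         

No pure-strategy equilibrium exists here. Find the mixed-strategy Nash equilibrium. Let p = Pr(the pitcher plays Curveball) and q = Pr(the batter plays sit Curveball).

p = 3/4, q = 1/3

For the batter to be willing to mix, the batter must be indifferent between sit Curveball and sit Fastball, which pins down the pitcher's mix.
  the batter's payoff to sit Curveball: p·(-5) + (1−p)·0 = -5p
  the batter's payoff to sit Fastball: p·(-4) + (1−p)·(-3) = -p - 3
  -5p = -p - 3  ⇒  -4p = -3  ⇒  p = 3/4.
The batter's mix must leave the pitcher indifferent between Curveball and Fastball.
  the pitcher's expected payoff from Curveball: q·1 + (1−q)·1 = 1
  the pitcher's expected payoff from Fastball: q·(-5) + (1−q)·4 = -9q + 4
  1 = -9q + 4  ⇒  9q = 3  ⇒  q = 1/3.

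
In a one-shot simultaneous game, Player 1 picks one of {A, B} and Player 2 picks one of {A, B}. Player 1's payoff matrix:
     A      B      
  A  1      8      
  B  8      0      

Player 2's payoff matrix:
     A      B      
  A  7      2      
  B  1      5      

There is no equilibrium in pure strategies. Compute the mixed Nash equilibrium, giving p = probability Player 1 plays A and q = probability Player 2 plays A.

p = 4/9, q = 8/15

Set Player 2's expected payoff from A equal to that from B:
  Player 2's expected payoff from A: p·7 + (1−p)·1 = 6p + 1
  Player 2's expected payoff from B: p·2 + (1−p)·5 = -3p + 5
  6p + 1 = -3p + 5  ⇒  9p = 4  ⇒  p = 4/9.
In a mixed equilibrium Player 1 is indifferent between A and B; this condition fixes q.
  Player 1's payoff to A: q·1 + (1−q)·8 = -7q + 8
  Player 1's payoff to B: q·8 + (1−q)·0 = 8q
  -7q + 8 = 8q  ⇒  -15q = -8  ⇒  q = 8/15.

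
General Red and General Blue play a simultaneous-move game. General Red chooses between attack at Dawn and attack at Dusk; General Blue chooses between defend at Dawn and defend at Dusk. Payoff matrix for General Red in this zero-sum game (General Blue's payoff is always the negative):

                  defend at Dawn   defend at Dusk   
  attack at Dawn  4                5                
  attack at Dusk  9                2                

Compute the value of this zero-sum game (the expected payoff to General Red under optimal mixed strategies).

General Red's indifference between attack at Dawn and attack at Dusk determines General Blue's mixing probability q:
  General Red's payoff from attack at Dawn: q·4 + (1−q)·5 = -q + 5
  General Red's payoff from attack at Dusk: q·9 + (1−q)·2 = 7q + 2
  -q + 5 = 7q + 2  ⇒  -8q = -3  ⇒  q = 3/8.
The value is General Red's expected payoff against this mix (using attack at Dawn): (3/8)·4 + (5/8)·5 = 37/8.

v = 37/8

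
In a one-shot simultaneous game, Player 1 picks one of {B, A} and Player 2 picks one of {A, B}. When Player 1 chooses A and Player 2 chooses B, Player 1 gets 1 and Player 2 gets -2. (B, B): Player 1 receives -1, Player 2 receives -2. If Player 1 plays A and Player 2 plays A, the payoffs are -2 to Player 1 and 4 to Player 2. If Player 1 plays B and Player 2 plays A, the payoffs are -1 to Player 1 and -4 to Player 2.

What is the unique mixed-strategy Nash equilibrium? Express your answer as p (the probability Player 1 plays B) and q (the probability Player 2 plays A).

p = 3/4, q = 2/3

Player 2's indifference between A and B determines Player 1's mixing probability p:
  Player 2's payoff from A: p·(-4) + (1−p)·4 = -8p + 4
  Player 2's payoff from B: p·(-2) + (1−p)·(-2) = -2
  -8p + 4 = -2  ⇒  -8p = -6  ⇒  p = 3/4.
For Player 1 to be willing to mix, Player 1 must be indifferent between B and A, which pins down Player 2's mix.
  Player 1's expected payoff from B: q·(-1) + (1−q)·(-1) = -1
  Player 1's expected payoff from A: q·(-2) + (1−q)·1 = -3q + 1
  -1 = -3q + 1  ⇒  3q = 2  ⇒  q = 2/3.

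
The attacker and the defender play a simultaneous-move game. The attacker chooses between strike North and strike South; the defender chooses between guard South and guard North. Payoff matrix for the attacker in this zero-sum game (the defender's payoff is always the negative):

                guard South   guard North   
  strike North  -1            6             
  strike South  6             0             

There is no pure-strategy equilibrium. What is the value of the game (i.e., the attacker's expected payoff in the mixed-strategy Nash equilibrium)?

For the attacker to be willing to mix, the attacker must be indifferent between strike North and strike South, which pins down the defender's mix.
  the attacker's expected payoff from strike North: q·(-1) + (1−q)·6 = -7q + 6
  the attacker's expected payoff from strike South: q·6 + (1−q)·0 = 6q
  -7q + 6 = 6q  ⇒  -13q = -6  ⇒  q = 6/13.
The value is the attacker's expected payoff against this mix (using strike North): (6/13)·(-1) + (7/13)·6 = 36/13.

v = 36/13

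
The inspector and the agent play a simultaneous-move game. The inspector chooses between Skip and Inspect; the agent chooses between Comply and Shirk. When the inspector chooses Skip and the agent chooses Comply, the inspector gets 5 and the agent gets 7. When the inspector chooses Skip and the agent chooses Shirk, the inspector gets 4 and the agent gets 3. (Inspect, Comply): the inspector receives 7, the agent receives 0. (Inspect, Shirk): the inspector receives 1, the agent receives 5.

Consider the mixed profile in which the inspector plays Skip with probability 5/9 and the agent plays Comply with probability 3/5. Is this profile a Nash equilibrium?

Check the agent's indifference given the inspector's mix p = 5/9:
  payoff from Comply = 35/9; payoff from Shirk = 35/9 — equal.
Check the inspector's indifference given the agent's mix q = 3/5:
  payoff from Skip = 23/5; payoff from Inspect = 23/5 — equal.
Both players are indifferent, so neither can profitably deviate.

Yes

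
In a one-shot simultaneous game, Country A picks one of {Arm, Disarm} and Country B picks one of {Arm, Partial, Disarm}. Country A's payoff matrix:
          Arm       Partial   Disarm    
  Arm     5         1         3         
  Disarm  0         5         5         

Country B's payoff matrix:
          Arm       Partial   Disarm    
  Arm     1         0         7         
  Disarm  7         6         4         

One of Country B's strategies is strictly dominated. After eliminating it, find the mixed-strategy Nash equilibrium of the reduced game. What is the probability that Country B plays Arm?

Country B's strategy Partial is strictly dominated by Arm: 1 > 0 and 7 > 6. Eliminate Partial.
Set Country A's expected payoff from Arm equal to that from Disarm:
  Country A's payoff to Arm: q·5 + (1−q)·3 = 2q + 3
  Country A's payoff to Disarm: q·0 + (1−q)·5 = -5q + 5
  2q + 3 = -5q + 5  ⇒  7q = 2  ⇒  q = 2/7.

q = 2/7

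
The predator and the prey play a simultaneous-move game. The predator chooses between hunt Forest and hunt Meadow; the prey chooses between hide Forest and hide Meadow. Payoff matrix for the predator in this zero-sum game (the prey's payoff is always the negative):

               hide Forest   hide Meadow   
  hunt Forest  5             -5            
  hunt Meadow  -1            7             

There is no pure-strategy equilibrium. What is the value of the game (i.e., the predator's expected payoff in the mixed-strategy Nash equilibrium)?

For the predator to be willing to mix, the predator must be indifferent between hunt Forest and hunt Meadow, which pins down the prey's mix.
  the predator's payoff to hunt Forest: q·5 + (1−q)·(-5) = 10q - 5
  the predator's payoff to hunt Meadow: q·(-1) + (1−q)·7 = -8q + 7
  10q - 5 = -8q + 7  ⇒  18q = 12  ⇒  q = 2/3.
The value is the predator's expected payoff against this mix (using hunt Forest): (2/3)·5 + (1/3)·(-5) = 5/3.

v = 5/3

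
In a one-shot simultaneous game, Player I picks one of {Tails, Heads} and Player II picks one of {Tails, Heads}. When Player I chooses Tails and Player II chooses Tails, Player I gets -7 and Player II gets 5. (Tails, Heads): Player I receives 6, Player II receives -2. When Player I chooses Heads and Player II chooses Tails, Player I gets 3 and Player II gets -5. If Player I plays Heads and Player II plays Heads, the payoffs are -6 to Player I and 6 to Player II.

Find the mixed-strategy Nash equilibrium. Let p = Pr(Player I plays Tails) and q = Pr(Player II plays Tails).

In a mixed equilibrium Player II is indifferent between Tails and Heads; this condition fixes p.
  Player II's expected payoff from Tails: p·5 + (1−p)·(-5) = 10p - 5
  Player II's expected payoff from Heads: p·(-2) + (1−p)·6 = -8p + 6
  10p - 5 = -8p + 6  ⇒  18p = 11  ⇒  p = 11/18.
Player I's indifference between Tails and Heads determines Player II's mixing probability q:
  Player I's payoff to Tails: q·(-7) + (1−q)·6 = -13q + 6
  Player I's payoff to Heads: q·3 + (1−q)·(-6) = 9q - 6
  -13q + 6 = 9q - 6  ⇒  -22q = -12  ⇒  q = 6/11.

p = 11/18, q = 6/11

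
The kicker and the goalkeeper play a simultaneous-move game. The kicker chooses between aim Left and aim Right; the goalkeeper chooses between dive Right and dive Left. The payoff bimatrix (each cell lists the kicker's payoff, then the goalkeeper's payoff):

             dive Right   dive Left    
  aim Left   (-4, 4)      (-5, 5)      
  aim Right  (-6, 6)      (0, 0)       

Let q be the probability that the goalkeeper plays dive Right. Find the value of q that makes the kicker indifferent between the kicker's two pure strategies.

q = 5/7

Set the kicker's expected payoff from aim Left equal to that from aim Right:
  the kicker's payoff to aim Left: q·(-4) + (1−q)·(-5) = q - 5
  the kicker's payoff to aim Right: q·(-6) + (1−q)·0 = -6q
  q - 5 = -6q  ⇒  7q = 5  ⇒  q = 5/7.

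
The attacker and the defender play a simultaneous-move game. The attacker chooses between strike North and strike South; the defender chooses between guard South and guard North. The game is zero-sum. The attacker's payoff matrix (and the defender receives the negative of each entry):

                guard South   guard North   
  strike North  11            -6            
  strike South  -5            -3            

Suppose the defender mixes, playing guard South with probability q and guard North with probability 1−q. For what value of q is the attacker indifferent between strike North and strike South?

q = 3/19

For the attacker to be willing to mix, the attacker must be indifferent between strike North and strike South, which pins down the defender's mix.
  the attacker's payoff from strike North: q·11 + (1−q)·(-6) = 17q - 6
  the attacker's payoff from strike South: q·(-5) + (1−q)·(-3) = -2q - 3
  17q - 6 = -2q - 3  ⇒  19q = 3  ⇒  q = 3/19.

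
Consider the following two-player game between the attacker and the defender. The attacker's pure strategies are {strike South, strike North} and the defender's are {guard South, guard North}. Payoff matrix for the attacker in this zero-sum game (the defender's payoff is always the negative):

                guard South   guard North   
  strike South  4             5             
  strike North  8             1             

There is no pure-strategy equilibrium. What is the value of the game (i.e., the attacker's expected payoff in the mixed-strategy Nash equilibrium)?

The attacker's indifference between strike South and strike North determines the defender's mixing probability q:
  the attacker's payoff from strike South: q·4 + (1−q)·5 = -q + 5
  the attacker's payoff from strike North: q·8 + (1−q)·1 = 7q + 1
  -q + 5 = 7q + 1  ⇒  -8q = -4  ⇒  q = 1/2.
The value is the attacker's expected payoff against this mix (using strike South): (1/2)·4 + (1/2)·5 = 9/2.

v = 9/2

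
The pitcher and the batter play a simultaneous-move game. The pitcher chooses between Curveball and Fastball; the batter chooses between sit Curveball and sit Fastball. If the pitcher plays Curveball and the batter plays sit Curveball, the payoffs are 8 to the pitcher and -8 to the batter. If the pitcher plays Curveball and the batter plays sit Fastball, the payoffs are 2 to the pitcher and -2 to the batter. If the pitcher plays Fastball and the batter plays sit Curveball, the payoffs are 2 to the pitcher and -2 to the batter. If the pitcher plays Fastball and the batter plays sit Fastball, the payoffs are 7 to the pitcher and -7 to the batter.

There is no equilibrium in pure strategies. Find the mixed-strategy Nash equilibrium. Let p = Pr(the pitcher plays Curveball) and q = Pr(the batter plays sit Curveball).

For the batter to be willing to mix, the batter must be indifferent between sit Curveball and sit Fastball, which pins down the pitcher's mix.
  the batter's payoff to sit Curveball: p·(-8) + (1−p)·(-2) = -6p - 2
  the batter's payoff to sit Fastball: p·(-2) + (1−p)·(-7) = 5p - 7
  -6p - 2 = 5p - 7  ⇒  -11p = -5  ⇒  p = 5/11.
For the pitcher to be willing to mix, the pitcher must be indifferent between Curveball and Fastball, which pins down the batter's mix.
  the pitcher's payoff from Curveball: q·8 + (1−q)·2 = 6q + 2
  the pitcher's payoff from Fastball: q·2 + (1−q)·7 = -5q + 7
  6q + 2 = -5q + 7  ⇒  11q = 5  ⇒  q = 5/11.

p = 5/11, q = 5/11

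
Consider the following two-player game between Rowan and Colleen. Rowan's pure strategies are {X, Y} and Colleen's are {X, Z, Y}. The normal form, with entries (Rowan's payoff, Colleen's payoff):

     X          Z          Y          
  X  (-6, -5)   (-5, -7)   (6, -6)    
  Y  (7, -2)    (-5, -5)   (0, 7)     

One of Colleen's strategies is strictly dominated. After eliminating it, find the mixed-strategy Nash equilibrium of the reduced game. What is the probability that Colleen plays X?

q = 6/19

Colleen's strategy Z is strictly dominated by X: -5 > -7 and -2 > -5. Eliminate Z.
For Rowan to be willing to mix, Rowan must be indifferent between X and Y, which pins down Colleen's mix.
  Rowan's payoff to X: q·(-6) + (1−q)·6 = -12q + 6
  Rowan's payoff to Y: q·7 + (1−q)·0 = 7q
  -12q + 6 = 7q  ⇒  -19q = -6  ⇒  q = 6/19.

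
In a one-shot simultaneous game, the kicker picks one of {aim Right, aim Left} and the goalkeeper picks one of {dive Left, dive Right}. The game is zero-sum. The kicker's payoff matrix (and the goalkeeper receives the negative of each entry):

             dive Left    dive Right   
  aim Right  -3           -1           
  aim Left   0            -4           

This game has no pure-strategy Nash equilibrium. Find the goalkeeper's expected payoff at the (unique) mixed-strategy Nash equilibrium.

2

For the goalkeeper to be willing to mix, the goalkeeper must be indifferent between dive Left and dive Right, which pins down the kicker's mix.
  the goalkeeper's payoff to dive Left: p·3 + (1−p)·0 = 3p
  the goalkeeper's payoff to dive Right: p·1 + (1−p)·4 = -3p + 4
  3p = -3p + 4  ⇒  6p = 4  ⇒  p = 2/3.
At equilibrium the goalkeeper is indifferent across columns, so the goalkeeper's payoff equals the payoff from dive Left: (2/3)·3 + (1/3)·0 = 2.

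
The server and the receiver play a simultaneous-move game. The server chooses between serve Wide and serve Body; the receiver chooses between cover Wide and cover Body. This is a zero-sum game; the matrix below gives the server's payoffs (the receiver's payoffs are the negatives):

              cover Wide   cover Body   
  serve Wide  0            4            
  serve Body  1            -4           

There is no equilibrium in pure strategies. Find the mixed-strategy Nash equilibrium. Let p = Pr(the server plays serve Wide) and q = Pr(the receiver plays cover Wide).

For the receiver to be willing to mix, the receiver must be indifferent between cover Wide and cover Body, which pins down the server's mix.
  the receiver's payoff from cover Wide: p·0 + (1−p)·(-1) = p - 1
  the receiver's payoff from cover Body: p·(-4) + (1−p)·4 = -8p + 4
  p - 1 = -8p + 4  ⇒  9p = 5  ⇒  p = 5/9.
For the server to be willing to mix, the server must be indifferent between serve Wide and serve Body, which pins down the receiver's mix.
  the server's payoff from serve Wide: q·0 + (1−q)·4 = -4q + 4
  the server's payoff from serve Body: q·1 + (1−q)·(-4) = 5q - 4
  -4q + 4 = 5q - 4  ⇒  -9q = -8  ⇒  q = 8/9.

p = 5/9, q = 8/9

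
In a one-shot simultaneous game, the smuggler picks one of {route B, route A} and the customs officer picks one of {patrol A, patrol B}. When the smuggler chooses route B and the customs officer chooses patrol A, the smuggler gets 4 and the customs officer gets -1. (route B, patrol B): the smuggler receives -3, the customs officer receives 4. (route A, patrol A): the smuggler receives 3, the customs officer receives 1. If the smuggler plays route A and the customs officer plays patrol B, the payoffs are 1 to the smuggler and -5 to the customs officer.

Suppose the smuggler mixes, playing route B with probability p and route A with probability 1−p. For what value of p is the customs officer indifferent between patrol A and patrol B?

In a mixed equilibrium the customs officer is indifferent between patrol A and patrol B; this condition fixes p.
  the customs officer's expected payoff from patrol A: p·(-1) + (1−p)·1 = -2p + 1
  the customs officer's expected payoff from patrol B: p·4 + (1−p)·(-5) = 9p - 5
  -2p + 1 = 9p - 5  ⇒  -11p = -6  ⇒  p = 6/11.

p = 6/11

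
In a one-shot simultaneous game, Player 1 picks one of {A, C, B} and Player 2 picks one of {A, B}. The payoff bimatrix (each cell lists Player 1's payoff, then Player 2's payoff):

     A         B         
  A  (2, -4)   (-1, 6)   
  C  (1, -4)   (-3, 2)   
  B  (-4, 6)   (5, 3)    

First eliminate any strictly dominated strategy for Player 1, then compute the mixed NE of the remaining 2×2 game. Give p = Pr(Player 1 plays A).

Player 1's strategy C is strictly dominated by A: 2 > 1 and -1 > -3. Eliminate C.
Set Player 2's expected payoff from A equal to that from B:
  Player 2's expected payoff from A: p·(-4) + (1−p)·6 = -10p + 6
  Player 2's expected payoff from B: p·6 + (1−p)·3 = 3p + 3
  -10p + 6 = 3p + 3  ⇒  -13p = -3  ⇒  p = 3/13.

p = 3/13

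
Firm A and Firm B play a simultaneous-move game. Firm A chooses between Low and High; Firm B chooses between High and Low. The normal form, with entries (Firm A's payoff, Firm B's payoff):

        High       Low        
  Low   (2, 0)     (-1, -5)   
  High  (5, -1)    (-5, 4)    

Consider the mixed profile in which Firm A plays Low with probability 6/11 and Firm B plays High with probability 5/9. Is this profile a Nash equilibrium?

No

Given Firm A's mix p = 6/11, Firm B's payoff from High is -5/11 but from Low is -10/11. Firm B strictly prefers High, so Firm B would not mix.
So the proposed profile is not a Nash equilibrium.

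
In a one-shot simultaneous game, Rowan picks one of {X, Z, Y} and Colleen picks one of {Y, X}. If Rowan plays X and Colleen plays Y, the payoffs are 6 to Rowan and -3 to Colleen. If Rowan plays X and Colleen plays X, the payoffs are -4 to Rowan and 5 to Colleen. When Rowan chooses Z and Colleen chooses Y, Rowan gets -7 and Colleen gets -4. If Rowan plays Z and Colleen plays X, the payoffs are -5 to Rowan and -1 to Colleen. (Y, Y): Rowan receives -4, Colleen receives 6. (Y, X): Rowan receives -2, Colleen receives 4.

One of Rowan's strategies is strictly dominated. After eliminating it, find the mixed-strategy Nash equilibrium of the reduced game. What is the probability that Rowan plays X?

Rowan's strategy Z is strictly dominated by Y: -4 > -7 and -2 > -5. Eliminate Z.
For Colleen to be willing to mix, Colleen must be indifferent between Y and X, which pins down Rowan's mix.
  Colleen's payoff from Y: p·(-3) + (1−p)·6 = -9p + 6
  Colleen's payoff from X: p·5 + (1−p)·4 = p + 4
  -9p + 6 = p + 4  ⇒  -10p = -2  ⇒  p = 1/5.

p = 1/5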